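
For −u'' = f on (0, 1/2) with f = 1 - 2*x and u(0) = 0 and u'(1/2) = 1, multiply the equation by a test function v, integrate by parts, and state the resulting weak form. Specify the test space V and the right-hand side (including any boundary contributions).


V = {v ∈ H^1(0, 1/2) : v(0) = 0} (test functions vanish at x = 0 where u is specified); weak form: ∫_0^1/2 u'v' dx = ∫_0^1/2 (1 - 2*x) v dx + v(1/2) for all v ∈ V.

Multiply both sides by a test function v and integrate from 0 to 1/2:
  ∫_0^1/2 −u''(x) v(x) dx = ∫_0^1/2 f(x) v(x) dx.
Integrate the LHS by parts once:
  ∫_0^1/2 −u'' v dx = −[u'(x) v(x)]_0^1/2 + ∫_0^1/2 u'(x) v'(x) dx.
Thus ∫_0^1/2 u'(x) v'(x) dx = ∫_0^1/2 f(x) v(x) dx + [u'(x) v(x)]_0^1/2.
Choose V so that boundary terms are either known or forced to vanish.
Mixed BC: u(0) = 0 (Dirichlet) and u'(1/2) = 1 (Neumann). Define V = {v ∈ H^1(0, 1/2) : v(0) = 0}. Then [u' v]_0^1/2 = u'(1/2)·v(1/2) − u'(0)·0 = v(1/2).
Weak formulation: find u (satisfying any essential BC) such that ∫_0^1/2 u'(x) v'(x) dx = ∫_0^1/2 f v dx + v(1/2) for all v ∈ V (Dirichlet at 0 absorbed into V; Neumann datum at x = 1/2 contributes the boundary term).
Substituting f(x) = 1 - 2*x, the right-hand side is ∫_0^1/2 (1 - 2*x) v dx + v(1/2).


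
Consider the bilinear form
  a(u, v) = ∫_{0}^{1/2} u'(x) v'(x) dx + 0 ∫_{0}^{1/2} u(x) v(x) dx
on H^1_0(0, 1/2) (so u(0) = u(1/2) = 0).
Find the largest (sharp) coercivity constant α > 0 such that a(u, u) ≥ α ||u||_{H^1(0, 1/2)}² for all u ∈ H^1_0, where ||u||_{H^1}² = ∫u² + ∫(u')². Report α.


α = 4*π^2/(1 + 4*π^2)

Coercivity of a(·,·) on H^1_0(0, 1/2) means a(u, u) ≥ α ||u||_{H^1}² for every u ∈ H^1_0.
The interval has length L = 1/2, and Poincaré/coercivity depend only on L. Here a(u, u) = ∫(u')² + (0)·∫u².
Here c = 0, so a(u,u) = ∫(u')² alone. The condition a(u,u) ≥ α||u||_{H^1}² reads (1−α)∫(u')² ≥ (α−c)∫u². Any admissible α is ≤ 1 (rapidly oscillating u have ∫u²/∫(u')² → 0), and α = 1 would force 0 ≥ (1−c)∫u², impossible since c < 1; so 1−α > 0. By the sharp Poincaré inequality on H^1_0 of an interval of length L, ∫(u')² ≥ (π/L)²∫u² with equality for the first sine mode sin(π(x−x₀)/L) (x₀ the left endpoint), so the inequality holds for all u iff (1−α)(π/L)² ≥ α − c, i.e. α ≤ ((π/L)² + c)/((π/L)² + 1) = (1 + c(L/π)²)/(1 + (L/π)²). (Direct route, valid since c ≤ 0: Poincaré gives c∫u² ≥ c(L/π)²∫(u')², so a(u,u) ≥ (1 + c(L/π)²)∫(u')², while ||u||_{H^1}² ≤ (1 + (L/π)²)∫(u')²; dividing yields the same α.) With (π/L)² = 4*π^2 and c = 0, the largest admissible constant is α = ((π/L)² + c)/((π/L)² + 1).
Simplifying, α = 4*π^2/(1 + 4*π^2).


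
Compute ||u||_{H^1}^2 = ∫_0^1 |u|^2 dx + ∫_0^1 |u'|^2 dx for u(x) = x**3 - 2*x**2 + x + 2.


||u||_{H^1}^2 = 94/21

The H^1 norm (squared) on an interval (0, L) is
  ||u||_{H^1}^2 = ∫_0^L u(x)^2 dx + ∫_0^L u'(x)^2 dx.
Compute u'(x) = 3*x**2 - 4*x + 1.
Then u(x)^2 = x**6 - 4*x**5 + 6*x**4 - 7*x**2 + 4*x + 4 and u'(x)^2 = 9*x**4 - 24*x**3 + 22*x**2 - 8*x + 1.
Integrate each monomial from 0 to 1 using ∫_0^1 c·x^n dx = c·1^(n+1)/(n+1):
  ∫_0^1 u(x)^2 dx = ∫_0^1 (x^6 - 4*x^5 + 6*x^4 - 7*x^2 + 4*x + 4) dx. Term by term:
    ∫_0^1 x^6 dx = 1/7;  ∫_0^1 -4*x^5 dx = -2/3;  ∫_0^1 6*x^4 dx = 6/5;
    ∫_0^1 -7*x^2 dx = -7/3;  ∫_0^1 4*x dx = 2;  ∫_0^1 4 dx = 4.
  Sum: 1/7 − 2/3 + 6/5 − 7/3 + 2 + 4 = 152/35.
  ∫_0^1 u'(x)^2 dx = ∫_0^1 (9*x^4 - 24*x^3 + 22*x^2 - 8*x + 1) dx. Term by term:
    ∫_0^1 9*x^4 dx = 9/5;  ∫_0^1 -24*x^3 dx = -6;  ∫_0^1 22*x^2 dx = 22/3;
    ∫_0^1 -8*x dx = -4;  ∫_0^1 1 dx = 1.
  Sum: 9/5 − 6 + 22/3 − 4 + 1 = 2/15.
Adding: ||u||_{H^1}^2 = 152/35 + 2/15 = 94/21.


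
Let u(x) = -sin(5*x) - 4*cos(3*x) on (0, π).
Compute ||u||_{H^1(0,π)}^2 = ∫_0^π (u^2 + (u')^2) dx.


||u||_{H^1(0,π)}^2 = 93*π

u'(x) = 12*sin(3*x) - 5*cos(5*x).
Expand u² and (u')² and integrate term by term on (0, π), using: for integers n ≥ 1, ∫_0^π sin²(nx) dx = ∫_0^π cos²(nx) dx = π/2; for n ≠ n', ∫_0^π sin(nx)sin(n'x) dx = ∫_0^π cos(nx)cos(n'x) dx = 0; and by product-to-sum, ∫_0^π sin(nx)cos(n'x) dx = ½∫_0^π [sin((n+n')x) + sin((n−n')x)] dx, which is 0 when n+n' is even and 2n/(n²−n'²) when n+n' is odd (it need not vanish on (0, π)).
  u² squared terms: (-1)²·∫sin(5x)² dx = 1·π/2 = π/2;  (-4)²·∫cos(3x)² dx = 16·π/2 = 8*π.
  u² cross terms: 2·(-1)·(-4)·∫sin(5x)·cos(3x) dx = 8·(0) = 0.
  So ∫_0^π u² dx = π/2 + 8*π + 0 = 17*π/2.
  (u')² squared terms: (-5)²·∫cos(5x)² dx = 25·π/2 = 25*π/2;  (12)²·∫sin(3x)² dx = 144·π/2 = 72*π.
  (u')² cross terms: 2·(-5)·(12)·∫cos(5x)·sin(3x) dx = -120·(0) = 0.
  So ∫_0^π (u')² dx = 25*π/2 + 72*π + 0 = 169*π/2.
||u||_{H^1}^2 = (17*π/2) + (169*π/2) = 93*π.


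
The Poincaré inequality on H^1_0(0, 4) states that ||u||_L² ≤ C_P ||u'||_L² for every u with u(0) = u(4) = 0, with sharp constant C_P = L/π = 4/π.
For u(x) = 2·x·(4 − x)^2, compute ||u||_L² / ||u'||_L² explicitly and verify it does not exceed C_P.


||u||_L² / ||u'||_L² = 2*sqrt(14)/7 < C_P = 4/π.

u(x) = 2·x·(4 − x)^2, so u'(x) = 2*(x - 4)*(3*x - 4).
u(x) = 2·x·(4 − x)^2 vanishes at x = 0 and x = 4, so u ∈ H^1_0(0, 4). Differentiate via the product rule and integrate the resulting polynomials term by term.
  ∫_0^4 u² dx = ∫_0^4 (4*x^6 - 64*x^5 + 384*x^4 - 1024*x^3 + 1024*x^2) dx. Term by term:
    ∫_0^4 4*x^6 dx = 65536/7;  ∫_0^4 -64*x^5 dx = -131072/3;  ∫_0^4 384*x^4 dx = 393216/5;
    ∫_0^4 -1024*x^3 dx = -65536;  ∫_0^4 1024*x^2 dx = 65536/3.
  Sum: 65536/7 − 131072/3 + 393216/5 − 65536 + 65536/3 = 65536/105.
  ∫_0^4 (u')² dx = ∫_0^4 (36*x^4 - 384*x^3 + 1408*x^2 - 2048*x + 1024) dx. Term by term:
    ∫_0^4 36*x^4 dx = 36864/5;  ∫_0^4 -384*x^3 dx = -24576;  ∫_0^4 1408*x^2 dx = 90112/3;
    ∫_0^4 -2048*x dx = -16384;  ∫_0^4 1024 dx = 4096.
  Sum: 36864/5 − 24576 + 90112/3 − 16384 + 4096 = 8192/15.
∫_0^4 u² dx = 65536/105, so ||u||_L² = 256*sqrt(105)/105.
∫_0^4 (u')² dx = 8192/15, so ||u'||_L² = 64*sqrt(30)/15.
Ratio ||u||_L² / ||u'||_L² = 2*sqrt(14)/7.
Sharp Poincaré constant on H^1_0(0, 4) is C_P = L/π = 4/π, achieved by sin(π/4·x).
A polynomial bump cannot attain the sharp Poincaré constant (only the first sine eigenfunction does), so the ratio is strictly less than C_P, consistent with ||u||_L² ≤ C_P ||u'||_L².


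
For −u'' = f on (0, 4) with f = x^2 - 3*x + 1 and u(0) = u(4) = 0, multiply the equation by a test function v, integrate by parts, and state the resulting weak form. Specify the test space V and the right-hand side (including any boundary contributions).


V = H^1_0(0, 4) (so v(0) = v(4) = 0); weak form: ∫_0^4 u'v' dx = ∫_0^4 (x^2 - 3*x + 1) v dx for all v ∈ V.

Multiply both sides by a test function v and integrate from 0 to 4:
  ∫_0^4 −u''(x) v(x) dx = ∫_0^4 f(x) v(x) dx.
Integrate the LHS by parts once:
  ∫_0^4 −u'' v dx = −[u'(x) v(x)]_0^4 + ∫_0^4 u'(x) v'(x) dx.
Thus ∫_0^4 u'(x) v'(x) dx = ∫_0^4 f(x) v(x) dx + [u'(x) v(x)]_0^4.
Choose V so that boundary terms are either known or forced to vanish.
u is Dirichlet: u(0) = u(4) = 0. Let V = H^1_0(0, 4); then v(0) = v(4) = 0, and [u' v]_0^4 = 0.
Weak formulation: find u (satisfying any essential BC) such that ∫_0^4 u'(x) v'(x) dx = ∫_0^4 f v dx for all v ∈ V.
Substituting f(x) = x^2 - 3*x + 1, the right-hand side is ∫_0^4 (x^2 - 3*x + 1) v dx.


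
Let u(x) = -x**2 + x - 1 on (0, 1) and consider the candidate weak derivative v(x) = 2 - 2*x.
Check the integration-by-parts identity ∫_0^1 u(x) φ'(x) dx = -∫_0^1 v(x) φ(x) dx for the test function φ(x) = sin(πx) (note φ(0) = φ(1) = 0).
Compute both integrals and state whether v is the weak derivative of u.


LHS = 0, RHS = -2/π. No, v is not the weak derivative of u.

u(x) = -x**2 + x - 1, classical derivative u'(x) = 1 - 2*x.
φ(x) = sin(πx), so φ'(x) = π*cos(π*x).
Note φ(0) = φ(1) = 0, so the boundary term u·φ vanishes.
LHS = ∫_0^1 u(x) φ'(x) dx = ∫_0^1 (-π*x^2*cos(π*x) + π*x*cos(π*x) - π*cos(π*x)) dx. Term by term:
  ∫_0^1 -π*cos(π*x) dx = 0;  ∫_0^1 π*x*cos(π*x) dx = -2/π;  ∫_0^1 -π*x^2*cos(π*x) dx = 2/π.
Sum: 0 − 2/π + 2/π = 0.
So LHS = 0.
∫_0^1 v(x) φ(x) dx = ∫_0^1 (-2*x*sin(π*x) + 2*sin(π*x)) dx. Term by term:
  ∫_0^1 2*sin(π*x) dx = 4/π;  ∫_0^1 -2*x*sin(π*x) dx = -2/π.
Sum: 4/π − 2/π = 2/π.
So RHS = -∫_0^1 v(x) φ(x) dx = -2/π.
LHS − RHS = 2/π ≠ 0, so the identity fails.
(For a valid weak derivative the identity must hold for EVERY test function, in particular this one. The failure shows v is NOT the weak derivative of u.)
Correct weak derivative would be u'(x) = 1 - 2*x.


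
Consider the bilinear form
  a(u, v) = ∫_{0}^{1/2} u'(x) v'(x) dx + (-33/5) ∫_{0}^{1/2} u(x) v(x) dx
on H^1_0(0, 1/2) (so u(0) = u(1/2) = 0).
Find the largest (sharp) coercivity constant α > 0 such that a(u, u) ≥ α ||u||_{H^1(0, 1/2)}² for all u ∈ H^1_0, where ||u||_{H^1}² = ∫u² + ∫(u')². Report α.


α = (-33 + 20*π^2)/(5*(1 + 4*π^2))

Coercivity of a(·,·) on H^1_0(0, 1/2) means a(u, u) ≥ α ||u||_{H^1}² for every u ∈ H^1_0.
The interval has length L = 1/2, and Poincaré/coercivity depend only on L. Here a(u, u) = ∫(u')² + (-33/5)·∫u².
Here c = -33/5 < 0 with |c| < (π/L)² = 4*π^2, so coercivity still holds. The condition a(u,u) ≥ α||u||_{H^1}² reads (1−α)∫(u')² ≥ (α−c)∫u². Any admissible α is ≤ 1 (rapidly oscillating u have ∫u²/∫(u')² → 0), and α = 1 would force 0 ≥ (1−c)∫u², impossible since c < 1; so 1−α > 0. By the sharp Poincaré inequality on H^1_0 of an interval of length L, ∫(u')² ≥ (π/L)²∫u² with equality for the first sine mode sin(π(x−x₀)/L) (x₀ the left endpoint), so the inequality holds for all u iff (1−α)(π/L)² ≥ α − c, i.e. α ≤ ((π/L)² + c)/((π/L)² + 1) = (1 + c(L/π)²)/(1 + (L/π)²). (Direct route, valid since c ≤ 0: Poincaré gives c∫u² ≥ c(L/π)²∫(u')², so a(u,u) ≥ (1 + c(L/π)²)∫(u')², while ||u||_{H^1}² ≤ (1 + (L/π)²)∫(u')²; dividing yields the same α.) With (π/L)² = 4*π^2 and c = -33/5, the largest admissible constant is α = ((π/L)² + c)/((π/L)² + 1).
Simplifying, α = (-33 + 20*π^2)/(5*(1 + 4*π^2)).


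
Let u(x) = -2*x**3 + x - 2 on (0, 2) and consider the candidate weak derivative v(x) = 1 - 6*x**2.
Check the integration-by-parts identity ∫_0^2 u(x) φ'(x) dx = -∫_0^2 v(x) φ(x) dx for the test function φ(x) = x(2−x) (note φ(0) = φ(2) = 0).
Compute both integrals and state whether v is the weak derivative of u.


LHS = 124/15, RHS = 124/15. Yes, v = u' weakly.

u(x) = -2*x**3 + x - 2, classical derivative u'(x) = 1 - 6*x**2.
φ(x) = x(2−x), so φ'(x) = 2 - 2*x.
Note φ(0) = φ(2) = 0, so the boundary term u·φ vanishes.
LHS = ∫_0^2 u(x) φ'(x) dx = ∫_0^2 (4*x^4 - 4*x^3 - 2*x^2 + 6*x - 4) dx. Term by term:
  ∫_0^2 4*x^4 dx = 128/5;  ∫_0^2 -4*x^3 dx = -16;  ∫_0^2 -2*x^2 dx = -16/3;
  ∫_0^2 6*x dx = 12;  ∫_0^2 -4 dx = -8.
Sum: 128/5 − 16 − 16/3 + 12 − 8 = 124/15.
So LHS = 124/15.
∫_0^2 v(x) φ(x) dx = ∫_0^2 (6*x^4 - 12*x^3 - x^2 + 2*x) dx. Term by term:
  ∫_0^2 6*x^4 dx = 192/5;  ∫_0^2 -12*x^3 dx = -48;  ∫_0^2 -x^2 dx = -8/3;
  ∫_0^2 2*x dx = 4.
Sum: 192/5 − 48 − 8/3 + 4 = -124/15.
So RHS = -∫_0^2 v(x) φ(x) dx = 124/15.
LHS = RHS, so the identity holds for this test φ.
Moreover u is smooth here and v(x) = u'(x) = 1 - 6*x**2 pointwise, so the identity holds for every test function. Hence v is the weak derivative of u.


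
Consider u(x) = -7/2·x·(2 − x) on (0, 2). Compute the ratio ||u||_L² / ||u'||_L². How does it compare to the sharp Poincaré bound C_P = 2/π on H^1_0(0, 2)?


||u||_L² / ||u'||_L² = sqrt(10)/5 < C_P = 2/π.

u(x) = -7/2·x·(2 − x), so u'(x) = 7*x - 7.
u(x) = -7/2·x·(2 − x) vanishes at x = 0 and x = 2, so u ∈ H^1_0(0, 2). Differentiate via the product rule and integrate the resulting polynomials term by term.
  ∫_0^2 u² dx = ∫_0^2 (49*x^4/4 - 49*x^3 + 49*x^2) dx. Term by term:
    ∫_0^2 49*x^4/4 dx = 392/5;  ∫_0^2 -49*x^3 dx = -196;  ∫_0^2 49*x^2 dx = 392/3.
  Sum: 392/5 − 196 + 392/3 = 196/15.
  ∫_0^2 (u')² dx = ∫_0^2 (49*x^2 - 98*x + 49) dx. Term by term:
    ∫_0^2 49*x^2 dx = 392/3;  ∫_0^2 -98*x dx = -196;  ∫_0^2 49 dx = 98.
  Sum: 392/3 − 196 + 98 = 98/3.
∫_0^2 u² dx = 196/15, so ||u||_L² = 14*sqrt(15)/15.
∫_0^2 (u')² dx = 98/3, so ||u'||_L² = 7*sqrt(6)/3.
Ratio ||u||_L² / ||u'||_L² = sqrt(10)/5.
Sharp Poincaré constant on H^1_0(0, 2) is C_P = L/π = 2/π, achieved by sin(π/2·x).
A polynomial bump cannot attain the sharp Poincaré constant (only the first sine eigenfunction does), so the ratio is strictly less than C_P, consistent with ||u||_L² ≤ C_P ||u'||_L².


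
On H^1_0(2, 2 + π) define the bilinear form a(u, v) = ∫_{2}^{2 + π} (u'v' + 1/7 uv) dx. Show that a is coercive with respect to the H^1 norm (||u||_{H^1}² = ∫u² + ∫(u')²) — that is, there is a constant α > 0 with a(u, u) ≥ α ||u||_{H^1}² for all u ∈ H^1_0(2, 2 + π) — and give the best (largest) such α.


α = 4/7

Coercivity of a(·,·) on H^1_0(2, 2 + π) means a(u, u) ≥ α ||u||_{H^1}² for every u ∈ H^1_0.
The interval has length L = π, and Poincaré/coercivity depend only on L. Here a(u, u) = ∫(u')² + (1/7)·∫u².
Here 0 < c = 1/7 < 1. The condition a(u,u) ≥ α||u||_{H^1}² reads (1−α)∫(u')² ≥ (α−c)∫u². Any admissible α is ≤ 1 (rapidly oscillating u have ∫u²/∫(u')² → 0), and α = 1 would force 0 ≥ (1−c)∫u², impossible since c < 1; so 1−α > 0. By the sharp Poincaré inequality on H^1_0 of an interval of length L, ∫(u')² ≥ (π/L)²∫u² with equality for the first sine mode sin(π(x−x₀)/L) (x₀ the left endpoint), so the inequality holds for all u iff (1−α)(π/L)² ≥ α − c, i.e. α ≤ ((π/L)² + c)/((π/L)² + 1) = (1 + c(L/π)²)/(1 + (L/π)²). With (π/L)² = 1 and c = 1/7, the largest admissible constant is α = ((π/L)² + c)/((π/L)² + 1).
Simplifying, α = 4/7.


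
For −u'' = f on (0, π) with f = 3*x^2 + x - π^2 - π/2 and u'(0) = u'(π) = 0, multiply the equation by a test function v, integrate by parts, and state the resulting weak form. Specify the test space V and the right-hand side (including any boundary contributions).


V = H^1(0, π) (no boundary constraint on v; u is determined up to an additive constant); weak form: ∫_0^π u'v' dx = ∫_0^π (3*x^2 + x - π^2 - π/2) v dx for all v ∈ V.

Multiply both sides by a test function v and integrate from 0 to π:
  ∫_0^π −u''(x) v(x) dx = ∫_0^π f(x) v(x) dx.
Integrate the LHS by parts once:
  ∫_0^π −u'' v dx = −[u'(x) v(x)]_0^π + ∫_0^π u'(x) v'(x) dx.
Thus ∫_0^π u'(x) v'(x) dx = ∫_0^π f(x) v(x) dx + [u'(x) v(x)]_0^π.
Choose V so that boundary terms are either known or forced to vanish.
u has homogeneous Neumann: u'(0) = u'(π) = 0. So [u' v]_0^π = 0·v(π) − 0·v(0) = 0 for any v; take V = H^1(0, π).
Weak formulation: find u (satisfying any essential BC) such that ∫_0^π u'(x) v'(x) dx = ∫_0^π f v dx for all v ∈ V (homogeneous Neumann, so boundary terms vanish).
Substituting f(x) = 3*x^2 + x - π^2 - π/2, the right-hand side is ∫_0^π (3*x^2 + x - π^2 - π/2) v dx.
Compatibility check (pure Neumann): taking v ≡ 1 ∈ V gives 0 = ∫_0^π f dx + (0) − (0), i.e. ∫_0^π f dx must equal u'(0) − u'(π) = 0. Indeed ∫_0^π (3*x^2 + x - π^2 - π/2) dx = 0, so the data are compatible. The solution is then unique only up to an additive constant (fix it e.g. by requiring ∫_0^π u dx = 0).


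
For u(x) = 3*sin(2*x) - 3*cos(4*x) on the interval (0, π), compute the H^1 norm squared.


||u||_{H^1(0,π)}^2 = 99*π

u'(x) = 12*sin(4*x) + 6*cos(2*x).
Expand u² and (u')² and integrate term by term on (0, π), using: for integers n ≥ 1, ∫_0^π sin²(nx) dx = ∫_0^π cos²(nx) dx = π/2; for n ≠ n', ∫_0^π sin(nx)sin(n'x) dx = ∫_0^π cos(nx)cos(n'x) dx = 0; and by product-to-sum, ∫_0^π sin(nx)cos(n'x) dx = ½∫_0^π [sin((n+n')x) + sin((n−n')x)] dx, which is 0 when n+n' is even and 2n/(n²−n'²) when n+n' is odd (it need not vanish on (0, π)).
  u² squared terms: (-3)²·∫cos(4x)² dx = 9·π/2 = 9*π/2;  (3)²·∫sin(2x)² dx = 9·π/2 = 9*π/2.
  u² cross terms: 2·(-3)·(3)·∫cos(4x)·sin(2x) dx = -18·(0) = 0.
  So ∫_0^π u² dx = 9*π/2 + 9*π/2 + 0 = 9*π.
  (u')² squared terms: (6)²·∫cos(2x)² dx = 36·π/2 = 18*π;  (12)²·∫sin(4x)² dx = 144·π/2 = 72*π.
  (u')² cross terms: 2·(6)·(12)·∫cos(2x)·sin(4x) dx = 144·(0) = 0.
  So ∫_0^π (u')² dx = 18*π + 72*π + 0 = 90*π.
||u||_{H^1}^2 = (9*π) + (90*π) = 99*π.


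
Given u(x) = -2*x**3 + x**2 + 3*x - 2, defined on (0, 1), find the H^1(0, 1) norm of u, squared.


||u||_{H^1}^2 = 269/42

The H^1 norm (squared) on an interval (0, L) is
  ||u||_{H^1}^2 = ∫_0^L u(x)^2 dx + ∫_0^L u'(x)^2 dx.
Compute u'(x) = -6*x**2 + 2*x + 3.
Then u(x)^2 = 4*x**6 - 4*x**5 - 11*x**4 + 14*x**3 + 5*x**2 - 12*x + 4 and u'(x)^2 = 36*x**4 - 24*x**3 - 32*x**2 + 12*x + 9.
Integrate each monomial from 0 to 1 using ∫_0^1 c·x^n dx = c·1^(n+1)/(n+1):
  ∫_0^1 u(x)^2 dx = ∫_0^1 (4*x^6 - 4*x^5 - 11*x^4 + 14*x^3 + 5*x^2 - 12*x + 4) dx. Term by term:
    ∫_0^1 4*x^6 dx = 4/7;  ∫_0^1 -4*x^5 dx = -2/3;  ∫_0^1 -11*x^4 dx = -11/5;
    ∫_0^1 14*x^3 dx = 7/2;  ∫_0^1 5*x^2 dx = 5/3;  ∫_0^1 -12*x dx = -6;
    ∫_0^1 4 dx = 4.
  Sum: 4/7 − 2/3 − 11/5 + 7/2 + 5/3 − 6 + 4 = 61/70.
  ∫_0^1 u'(x)^2 dx = ∫_0^1 (36*x^4 - 24*x^3 - 32*x^2 + 12*x + 9) dx. Term by term:
    ∫_0^1 36*x^4 dx = 36/5;  ∫_0^1 -24*x^3 dx = -6;  ∫_0^1 -32*x^2 dx = -32/3;
    ∫_0^1 12*x dx = 6;  ∫_0^1 9 dx = 9.
  Sum: 36/5 − 6 − 32/3 + 6 + 9 = 83/15.
Adding: ||u||_{H^1}^2 = 61/70 + 83/15 = 269/42.


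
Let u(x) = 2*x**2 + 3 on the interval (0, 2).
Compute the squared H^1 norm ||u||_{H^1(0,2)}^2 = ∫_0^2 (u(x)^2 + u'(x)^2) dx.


||u||_{H^1}^2 = 1774/15

The H^1 norm (squared) on an interval (0, L) is
  ||u||_{H^1}^2 = ∫_0^L u(x)^2 dx + ∫_0^L u'(x)^2 dx.
Compute u'(x) = 4*x.
Then u(x)^2 = 4*x**4 + 12*x**2 + 9 and u'(x)^2 = 16*x**2.
Integrate each monomial from 0 to 2 using ∫_0^2 c·x^n dx = c·2^(n+1)/(n+1):
  ∫_0^2 u(x)^2 dx = ∫_0^2 (4*x^4 + 12*x^2 + 9) dx. Term by term:
    ∫_0^2 4*x^4 dx = 128/5;  ∫_0^2 12*x^2 dx = 32;  ∫_0^2 9 dx = 18.
  Sum: 128/5 + 32 + 18 = 378/5.
  ∫_0^2 u'(x)^2 dx = ∫_0^2 (16*x^2) dx. Term by term:
    ∫_0^2 16*x^2 dx = 128/3.
Adding: ||u||_{H^1}^2 = 378/5 + 128/3 = 1774/15.


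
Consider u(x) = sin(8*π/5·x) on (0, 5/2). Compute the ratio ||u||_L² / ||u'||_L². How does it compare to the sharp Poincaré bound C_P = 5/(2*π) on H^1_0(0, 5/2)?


||u||_L² / ||u'||_L² = 5/(8*π) < C_P = 5/(2*π).

u(x) = sin(8*π/5·x), so u'(x) = 8*π*cos(8*π*x/5)/5.
Writing u(x) = A·sin(kπx/L) with A = 1 and k = 4, use ∫_0^L sin²(kπx/L) dx = L/2 and ∫_0^L cos²(kπx/L) dx = L/2.
u² = 1·sin²(8*π/5·x) and (u')² = 64*π^2/25·cos²(8*π/5·x), and each of sin², cos² integrates to L/2 = 5/4 over (0, 5/2).
∫_0^5/2 u² dx = 5/4, so ||u||_L² = sqrt(5)/2.
∫_0^5/2 (u')² dx = 16*π^2/5, so ||u'||_L² = 4*sqrt(5)*π/5.
Ratio ||u||_L² / ||u'||_L² = 5/(8*π).
Sharp Poincaré constant on H^1_0(0, 5/2) is C_P = L/π = 5/(2*π), achieved by sin(2*π/5·x).
This is the k = 4 harmonic; the ratio L/(kπ) is strictly less than C_P = L/π, consistent with the sharp inequality ||u||_L² ≤ C_P ||u'||_L².


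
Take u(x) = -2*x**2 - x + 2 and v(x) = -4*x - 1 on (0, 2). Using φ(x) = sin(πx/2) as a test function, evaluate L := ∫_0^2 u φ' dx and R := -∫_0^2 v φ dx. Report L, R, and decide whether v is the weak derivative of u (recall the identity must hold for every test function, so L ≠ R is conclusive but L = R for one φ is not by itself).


LHS = 20/π, RHS = 20/π. Yes, v = u' weakly.

u(x) = -2*x**2 - x + 2, classical derivative u'(x) = -4*x - 1.
φ(x) = sin(πx/2), so φ'(x) = π*cos(π*x/2)/2.
Note φ(0) = φ(2) = 0, so the boundary term u·φ vanishes.
LHS = ∫_0^2 u(x) φ'(x) dx = ∫_0^2 (-π*x^2*cos(π*x/2) - π*x*cos(π*x/2)/2 + π*cos(π*x/2)) dx. Term by term:
  ∫_0^2 π*cos(π*x/2) dx = 0;  ∫_0^2 -π*x^2*cos(π*x/2) dx = 16/π;  ∫_0^2 -π*x*cos(π*x/2)/2 dx = 4/π.
Sum: 0 + 16/π + 4/π = 20/π.
So LHS = 20/π.
∫_0^2 v(x) φ(x) dx = ∫_0^2 (-4*x*sin(π*x/2) - sin(π*x/2)) dx. Term by term:
  ∫_0^2 -sin(π*x/2) dx = -4/π;  ∫_0^2 -4*x*sin(π*x/2) dx = -16/π.
Sum: -4/π − 16/π = -20/π.
So RHS = -∫_0^2 v(x) φ(x) dx = 20/π.
LHS = RHS, so the identity holds for this test φ.
Moreover u is smooth here and v(x) = u'(x) = -4*x - 1 pointwise, so the identity holds for every test function. Hence v is the weak derivative of u.


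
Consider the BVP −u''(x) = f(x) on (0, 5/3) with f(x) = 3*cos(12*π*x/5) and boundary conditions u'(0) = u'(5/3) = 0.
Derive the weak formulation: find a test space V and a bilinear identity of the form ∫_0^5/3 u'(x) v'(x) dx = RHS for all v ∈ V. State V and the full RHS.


V = H^1(0, 5/3) (no boundary constraint on v; u is determined up to an additive constant); weak form: ∫_0^5/3 u'v' dx = ∫_0^5/3 (3*cos(12*π*x/5)) v dx for all v ∈ V.

Multiply both sides by a test function v and integrate from 0 to 5/3:
  ∫_0^5/3 −u''(x) v(x) dx = ∫_0^5/3 f(x) v(x) dx.
Integrate the LHS by parts once:
  ∫_0^5/3 −u'' v dx = −[u'(x) v(x)]_0^5/3 + ∫_0^5/3 u'(x) v'(x) dx.
Thus ∫_0^5/3 u'(x) v'(x) dx = ∫_0^5/3 f(x) v(x) dx + [u'(x) v(x)]_0^5/3.
Choose V so that boundary terms are either known or forced to vanish.
u has homogeneous Neumann: u'(0) = u'(5/3) = 0. So [u' v]_0^5/3 = 0·v(5/3) − 0·v(0) = 0 for any v; take V = H^1(0, 5/3).
Weak formulation: find u (satisfying any essential BC) such that ∫_0^5/3 u'(x) v'(x) dx = ∫_0^5/3 f v dx for all v ∈ V (homogeneous Neumann, so boundary terms vanish).
Substituting f(x) = 3*cos(12*π*x/5), the right-hand side is ∫_0^5/3 (3*cos(12*π*x/5)) v dx.
Compatibility check (pure Neumann): taking v ≡ 1 ∈ V gives 0 = ∫_0^5/3 f dx + (0) − (0), i.e. ∫_0^5/3 f dx must equal u'(0) − u'(5/3) = 0. Indeed ∫_0^5/3 (3*cos(12*π*x/5)) dx = 0, so the data are compatible. The solution is then unique only up to an additive constant (fix it e.g. by requiring ∫_0^5/3 u dx = 0).


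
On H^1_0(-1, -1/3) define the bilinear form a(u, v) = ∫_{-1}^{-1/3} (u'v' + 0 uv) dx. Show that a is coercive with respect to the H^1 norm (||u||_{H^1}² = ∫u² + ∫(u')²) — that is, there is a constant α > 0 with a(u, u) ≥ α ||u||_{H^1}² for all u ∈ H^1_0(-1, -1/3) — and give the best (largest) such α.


α = 9*π^2/(4 + 9*π^2)

Coercivity of a(·,·) on H^1_0(-1, -1/3) means a(u, u) ≥ α ||u||_{H^1}² for every u ∈ H^1_0.
The interval has length L = 2/3, and Poincaré/coercivity depend only on L. Here a(u, u) = ∫(u')² + (0)·∫u².
Here c = 0, so a(u,u) = ∫(u')² alone. The condition a(u,u) ≥ α||u||_{H^1}² reads (1−α)∫(u')² ≥ (α−c)∫u². Any admissible α is ≤ 1 (rapidly oscillating u have ∫u²/∫(u')² → 0), and α = 1 would force 0 ≥ (1−c)∫u², impossible since c < 1; so 1−α > 0. By the sharp Poincaré inequality on H^1_0 of an interval of length L, ∫(u')² ≥ (π/L)²∫u² with equality for the first sine mode sin(π(x−x₀)/L) (x₀ the left endpoint), so the inequality holds for all u iff (1−α)(π/L)² ≥ α − c, i.e. α ≤ ((π/L)² + c)/((π/L)² + 1) = (1 + c(L/π)²)/(1 + (L/π)²). (Direct route, valid since c ≤ 0: Poincaré gives c∫u² ≥ c(L/π)²∫(u')², so a(u,u) ≥ (1 + c(L/π)²)∫(u')², while ||u||_{H^1}² ≤ (1 + (L/π)²)∫(u')²; dividing yields the same α.) With (π/L)² = 9*π^2/4 and c = 0, the largest admissible constant is α = ((π/L)² + c)/((π/L)² + 1).
Simplifying, α = 9*π^2/(4 + 9*π^2).


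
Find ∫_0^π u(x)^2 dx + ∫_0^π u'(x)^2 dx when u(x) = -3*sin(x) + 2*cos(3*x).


||u||_{H^1(0,π)}^2 = 29*π

u'(x) = -6*sin(3*x) - 3*cos(x).
Expand u² and (u')² and integrate term by term on (0, π), using: for integers n ≥ 1, ∫_0^π sin²(nx) dx = ∫_0^π cos²(nx) dx = π/2; for n ≠ n', ∫_0^π sin(nx)sin(n'x) dx = ∫_0^π cos(nx)cos(n'x) dx = 0; and by product-to-sum, ∫_0^π sin(nx)cos(n'x) dx = ½∫_0^π [sin((n+n')x) + sin((n−n')x)] dx, which is 0 when n+n' is even and 2n/(n²−n'²) when n+n' is odd (it need not vanish on (0, π)).
  u² squared terms: (-3)²·∫sin(x)² dx = 9·π/2 = 9*π/2;  (2)²·∫cos(3x)² dx = 4·π/2 = 2*π.
  u² cross terms: 2·(-3)·(2)·∫sin(x)·cos(3x) dx = -12·(0) = 0.
  So ∫_0^π u² dx = 9*π/2 + 2*π + 0 = 13*π/2.
  (u')² squared terms: (-6)²·∫sin(3x)² dx = 36·π/2 = 18*π;  (-3)²·∫cos(x)² dx = 9·π/2 = 9*π/2.
  (u')² cross terms: 2·(-6)·(-3)·∫sin(3x)·cos(x) dx = 36·(0) = 0.
  So ∫_0^π (u')² dx = 18*π + 9*π/2 + 0 = 45*π/2.
||u||_{H^1}^2 = (13*π/2) + (45*π/2) = 29*π.


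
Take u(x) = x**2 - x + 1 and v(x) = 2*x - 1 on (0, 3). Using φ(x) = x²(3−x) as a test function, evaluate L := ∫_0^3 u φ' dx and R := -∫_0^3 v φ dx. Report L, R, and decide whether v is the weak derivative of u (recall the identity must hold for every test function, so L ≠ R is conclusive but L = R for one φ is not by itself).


LHS = -351/20, RHS = -351/20. Yes, v = u' weakly.

u(x) = x**2 - x + 1, classical derivative u'(x) = 2*x - 1.
φ(x) = x²(3−x), so φ'(x) = 3*x*(2 - x).
Note φ(0) = φ(3) = 0, so the boundary term u·φ vanishes.
LHS = ∫_0^3 u(x) φ'(x) dx = ∫_0^3 (-3*x^4 + 9*x^3 - 9*x^2 + 6*x) dx. Term by term:
  ∫_0^3 -3*x^4 dx = -729/5;  ∫_0^3 9*x^3 dx = 729/4;  ∫_0^3 -9*x^2 dx = -81;
  ∫_0^3 6*x dx = 27.
Sum: -729/5 + 729/4 − 81 + 27 = -351/20.
So LHS = -351/20.
∫_0^3 v(x) φ(x) dx = ∫_0^3 (-2*x^4 + 7*x^3 - 3*x^2) dx. Term by term:
  ∫_0^3 -2*x^4 dx = -486/5;  ∫_0^3 7*x^3 dx = 567/4;  ∫_0^3 -3*x^2 dx = -27.
Sum: -486/5 + 567/4 − 27 = 351/20.
So RHS = -∫_0^3 v(x) φ(x) dx = -351/20.
LHS = RHS, so the identity holds for this test φ.
Moreover u is smooth here and v(x) = u'(x) = 2*x - 1 pointwise, so the identity holds for every test function. Hence v is the weak derivative of u.


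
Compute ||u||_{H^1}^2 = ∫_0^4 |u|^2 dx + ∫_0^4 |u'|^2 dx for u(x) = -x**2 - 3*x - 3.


||u||_{H^1}^2 = 19592/15

The H^1 norm (squared) on an interval (0, L) is
  ||u||_{H^1}^2 = ∫_0^L u(x)^2 dx + ∫_0^L u'(x)^2 dx.
Compute u'(x) = -2*x - 3.
Then u(x)^2 = x**4 + 6*x**3 + 15*x**2 + 18*x + 9 and u'(x)^2 = 4*x**2 + 12*x + 9.
Integrate each monomial from 0 to 4 using ∫_0^4 c·x^n dx = c·4^(n+1)/(n+1):
  ∫_0^4 u(x)^2 dx = ∫_0^4 (x^4 + 6*x^3 + 15*x^2 + 18*x + 9) dx. Term by term:
    ∫_0^4 x^4 dx = 1024/5;  ∫_0^4 6*x^3 dx = 384;  ∫_0^4 15*x^2 dx = 320;
    ∫_0^4 18*x dx = 144;  ∫_0^4 9 dx = 36.
  Sum: 1024/5 + 384 + 320 + 144 + 36 = 5444/5.
  ∫_0^4 u'(x)^2 dx = ∫_0^4 (4*x^2 + 12*x + 9) dx. Term by term:
    ∫_0^4 4*x^2 dx = 256/3;  ∫_0^4 12*x dx = 96;  ∫_0^4 9 dx = 36.
  Sum: 256/3 + 96 + 36 = 652/3.
Adding: ||u||_{H^1}^2 = 5444/5 + 652/3 = 19592/15.


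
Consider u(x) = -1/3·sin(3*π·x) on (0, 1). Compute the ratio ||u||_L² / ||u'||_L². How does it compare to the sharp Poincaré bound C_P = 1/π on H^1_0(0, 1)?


||u||_L² / ||u'||_L² = 1/(3*π) < C_P = 1/π.

u(x) = -1/3·sin(3*π·x), so u'(x) = -π*cos(3*π*x).
Writing u(x) = A·sin(kπx/L) with A = -1/3 and k = 3, use ∫_0^L sin²(kπx/L) dx = L/2 and ∫_0^L cos²(kπx/L) dx = L/2.
u² = 1/9·sin²(3*π·x) and (u')² = π^2·cos²(3*π·x), and each of sin², cos² integrates to L/2 = 1/2 over (0, 1).
∫_0^1 u² dx = 1/18, so ||u||_L² = sqrt(2)/6.
∫_0^1 (u')² dx = π^2/2, so ||u'||_L² = sqrt(2)*π/2.
Ratio ||u||_L² / ||u'||_L² = 1/(3*π).
Sharp Poincaré constant on H^1_0(0, 1) is C_P = L/π = 1/π, achieved by sin(π·x).
This is the k = 3 harmonic; the ratio L/(kπ) is strictly less than C_P = L/π, consistent with the sharp inequality ||u||_L² ≤ C_P ||u'||_L².


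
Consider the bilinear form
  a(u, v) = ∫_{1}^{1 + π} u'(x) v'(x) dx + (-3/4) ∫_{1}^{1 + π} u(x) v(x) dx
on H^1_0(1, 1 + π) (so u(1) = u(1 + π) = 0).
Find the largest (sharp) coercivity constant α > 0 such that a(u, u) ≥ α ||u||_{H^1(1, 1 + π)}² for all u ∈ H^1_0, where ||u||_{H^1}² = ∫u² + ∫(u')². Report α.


α = 1/8

Coercivity of a(·,·) on H^1_0(1, 1 + π) means a(u, u) ≥ α ||u||_{H^1}² for every u ∈ H^1_0.
The interval has length L = π, and Poincaré/coercivity depend only on L. Here a(u, u) = ∫(u')² + (-3/4)·∫u².
Here c = -3/4 < 0 with |c| < (π/L)² = 1, so coercivity still holds. The condition a(u,u) ≥ α||u||_{H^1}² reads (1−α)∫(u')² ≥ (α−c)∫u². Any admissible α is ≤ 1 (rapidly oscillating u have ∫u²/∫(u')² → 0), and α = 1 would force 0 ≥ (1−c)∫u², impossible since c < 1; so 1−α > 0. By the sharp Poincaré inequality on H^1_0 of an interval of length L, ∫(u')² ≥ (π/L)²∫u² with equality for the first sine mode sin(π(x−x₀)/L) (x₀ the left endpoint), so the inequality holds for all u iff (1−α)(π/L)² ≥ α − c, i.e. α ≤ ((π/L)² + c)/((π/L)² + 1) = (1 + c(L/π)²)/(1 + (L/π)²). (Direct route, valid since c ≤ 0: Poincaré gives c∫u² ≥ c(L/π)²∫(u')², so a(u,u) ≥ (1 + c(L/π)²)∫(u')², while ||u||_{H^1}² ≤ (1 + (L/π)²)∫(u')²; dividing yields the same α.) With (π/L)² = 1 and c = -3/4, the largest admissible constant is α = ((π/L)² + c)/((π/L)² + 1).
Simplifying, α = 1/8.


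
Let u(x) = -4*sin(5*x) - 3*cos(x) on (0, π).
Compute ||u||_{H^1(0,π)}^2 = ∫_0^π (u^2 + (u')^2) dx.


||u||_{H^1(0,π)}^2 = 217*π

u'(x) = 3*sin(x) - 20*cos(5*x).
Expand u² and (u')² and integrate term by term on (0, π), using: for integers n ≥ 1, ∫_0^π sin²(nx) dx = ∫_0^π cos²(nx) dx = π/2; for n ≠ n', ∫_0^π sin(nx)sin(n'x) dx = ∫_0^π cos(nx)cos(n'x) dx = 0; and by product-to-sum, ∫_0^π sin(nx)cos(n'x) dx = ½∫_0^π [sin((n+n')x) + sin((n−n')x)] dx, which is 0 when n+n' is even and 2n/(n²−n'²) when n+n' is odd (it need not vanish on (0, π)).
  u² squared terms: (-4)²·∫sin(5x)² dx = 16·π/2 = 8*π;  (-3)²·∫cos(x)² dx = 9·π/2 = 9*π/2.
  u² cross terms: 2·(-4)·(-3)·∫sin(5x)·cos(x) dx = 24·(0) = 0.
  So ∫_0^π u² dx = 8*π + 9*π/2 + 0 = 25*π/2.
  (u')² squared terms: (-20)²·∫cos(5x)² dx = 400·π/2 = 200*π;  (3)²·∫sin(x)² dx = 9·π/2 = 9*π/2.
  (u')² cross terms: 2·(-20)·(3)·∫cos(5x)·sin(x) dx = -120·(0) = 0.
  So ∫_0^π (u')² dx = 200*π + 9*π/2 + 0 = 409*π/2.
||u||_{H^1}^2 = (25*π/2) + (409*π/2) = 217*π.


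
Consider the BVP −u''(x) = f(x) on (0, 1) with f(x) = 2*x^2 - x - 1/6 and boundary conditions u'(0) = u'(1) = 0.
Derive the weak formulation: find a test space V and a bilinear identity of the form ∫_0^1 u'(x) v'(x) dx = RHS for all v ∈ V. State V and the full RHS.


V = H^1(0, 1) (no boundary constraint on v; u is determined up to an additive constant); weak form: ∫_0^1 u'v' dx = ∫_0^1 (2*x^2 - x - 1/6) v dx for all v ∈ V.

Multiply both sides by a test function v and integrate from 0 to 1:
  ∫_0^1 −u''(x) v(x) dx = ∫_0^1 f(x) v(x) dx.
Integrate the LHS by parts once:
  ∫_0^1 −u'' v dx = −[u'(x) v(x)]_0^1 + ∫_0^1 u'(x) v'(x) dx.
Thus ∫_0^1 u'(x) v'(x) dx = ∫_0^1 f(x) v(x) dx + [u'(x) v(x)]_0^1.
Choose V so that boundary terms are either known or forced to vanish.
u has homogeneous Neumann: u'(0) = u'(1) = 0. So [u' v]_0^1 = 0·v(1) − 0·v(0) = 0 for any v; take V = H^1(0, 1).
Weak formulation: find u (satisfying any essential BC) such that ∫_0^1 u'(x) v'(x) dx = ∫_0^1 f v dx for all v ∈ V (homogeneous Neumann, so boundary terms vanish).
Substituting f(x) = 2*x^2 - x - 1/6, the right-hand side is ∫_0^1 (2*x^2 - x - 1/6) v dx.
Compatibility check (pure Neumann): taking v ≡ 1 ∈ V gives 0 = ∫_0^1 f dx + (0) − (0), i.e. ∫_0^1 f dx must equal u'(0) − u'(1) = 0. Indeed ∫_0^1 (2*x^2 - x - 1/6) dx = 0, so the data are compatible. The solution is then unique only up to an additive constant (fix it e.g. by requiring ∫_0^1 u dx = 0).


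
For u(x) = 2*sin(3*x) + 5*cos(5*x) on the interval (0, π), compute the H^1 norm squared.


||u||_{H^1(0,π)}^2 = 345*π

u'(x) = -25*sin(5*x) + 6*cos(3*x).
Expand u² and (u')² and integrate term by term on (0, π), using: for integers n ≥ 1, ∫_0^π sin²(nx) dx = ∫_0^π cos²(nx) dx = π/2; for n ≠ n', ∫_0^π sin(nx)sin(n'x) dx = ∫_0^π cos(nx)cos(n'x) dx = 0; and by product-to-sum, ∫_0^π sin(nx)cos(n'x) dx = ½∫_0^π [sin((n+n')x) + sin((n−n')x)] dx, which is 0 when n+n' is even and 2n/(n²−n'²) when n+n' is odd (it need not vanish on (0, π)).
  u² squared terms: (2)²·∫sin(3x)² dx = 4·π/2 = 2*π;  (5)²·∫cos(5x)² dx = 25·π/2 = 25*π/2.
  u² cross terms: 2·(2)·(5)·∫sin(3x)·cos(5x) dx = 20·(0) = 0.
  So ∫_0^π u² dx = 2*π + 25*π/2 + 0 = 29*π/2.
  (u')² squared terms: (-25)²·∫sin(5x)² dx = 625·π/2 = 625*π/2;  (6)²·∫cos(3x)² dx = 36·π/2 = 18*π.
  (u')² cross terms: 2·(-25)·(6)·∫sin(5x)·cos(3x) dx = -300·(0) = 0.
  So ∫_0^π (u')² dx = 625*π/2 + 18*π + 0 = 661*π/2.
||u||_{H^1}^2 = (29*π/2) + (661*π/2) = 345*π.


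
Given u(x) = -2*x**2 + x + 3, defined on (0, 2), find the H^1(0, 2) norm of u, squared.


||u||_{H^1}^2 = 584/15

The H^1 norm (squared) on an interval (0, L) is
  ||u||_{H^1}^2 = ∫_0^L u(x)^2 dx + ∫_0^L u'(x)^2 dx.
Compute u'(x) = 1 - 4*x.
Then u(x)^2 = 4*x**4 - 4*x**3 - 11*x**2 + 6*x + 9 and u'(x)^2 = 16*x**2 - 8*x + 1.
Integrate each monomial from 0 to 2 using ∫_0^2 c·x^n dx = c·2^(n+1)/(n+1):
  ∫_0^2 u(x)^2 dx = ∫_0^2 (4*x^4 - 4*x^3 - 11*x^2 + 6*x + 9) dx. Term by term:
    ∫_0^2 4*x^4 dx = 128/5;  ∫_0^2 -4*x^3 dx = -16;  ∫_0^2 -11*x^2 dx = -88/3;
    ∫_0^2 6*x dx = 12;  ∫_0^2 9 dx = 18.
  Sum: 128/5 − 16 − 88/3 + 12 + 18 = 154/15.
  ∫_0^2 u'(x)^2 dx = ∫_0^2 (16*x^2 - 8*x + 1) dx. Term by term:
    ∫_0^2 16*x^2 dx = 128/3;  ∫_0^2 -8*x dx = -16;  ∫_0^2 1 dx = 2.
  Sum: 128/3 − 16 + 2 = 86/3.
Adding: ||u||_{H^1}^2 = 154/15 + 86/3 = 584/15.


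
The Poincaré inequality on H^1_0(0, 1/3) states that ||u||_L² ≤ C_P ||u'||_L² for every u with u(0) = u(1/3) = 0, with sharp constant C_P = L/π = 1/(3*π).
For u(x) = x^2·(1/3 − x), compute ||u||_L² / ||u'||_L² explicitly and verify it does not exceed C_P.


||u||_L² / ||u'||_L² = sqrt(14)/42 < C_P = 1/(3*π).

u(x) = x^2·(1/3 − x), so u'(x) = x*(2 - 9*x)/3.
u(x) = x^2·(1/3 − x) vanishes at x = 0 and x = 1/3, so u ∈ H^1_0(0, 1/3). Differentiate via the product rule and integrate the resulting polynomials term by term.
  ∫_0^1/3 u² dx = ∫_0^1/3 (x^6 - 2*x^5/3 + x^4/9) dx. Term by term:
    ∫_0^1/3 x^6 dx = 1/15309;  ∫_0^1/3 -2*x^5/3 dx = -1/6561;  ∫_0^1/3 x^4/9 dx = 1/10935.
  Sum: 1/15309 − 1/6561 + 1/10935 = 1/229635.
  ∫_0^1/3 (u')² dx = ∫_0^1/3 (9*x^4 - 4*x^3 + 4*x^2/9) dx. Term by term:
    ∫_0^1/3 9*x^4 dx = 1/135;  ∫_0^1/3 -4*x^3 dx = -1/81;  ∫_0^1/3 4*x^2/9 dx = 4/729.
  Sum: 1/135 − 1/81 + 4/729 = 2/3645.
∫_0^1/3 u² dx = 1/229635, so ||u||_L² = sqrt(35)/2835.
∫_0^1/3 (u')² dx = 2/3645, so ||u'||_L² = sqrt(10)/135.
Ratio ||u||_L² / ||u'||_L² = sqrt(14)/42.
Sharp Poincaré constant on H^1_0(0, 1/3) is C_P = L/π = 1/(3*π), achieved by sin(3*π·x).
A polynomial bump cannot attain the sharp Poincaré constant (only the first sine eigenfunction does), so the ratio is strictly less than C_P, consistent with ||u||_L² ≤ C_P ||u'||_L².


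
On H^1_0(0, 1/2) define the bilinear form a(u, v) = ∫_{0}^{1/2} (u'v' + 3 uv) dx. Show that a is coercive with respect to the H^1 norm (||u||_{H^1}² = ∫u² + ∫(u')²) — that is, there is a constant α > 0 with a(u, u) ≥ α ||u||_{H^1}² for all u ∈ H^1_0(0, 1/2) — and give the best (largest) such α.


α = 1

Coercivity of a(·,·) on H^1_0(0, 1/2) means a(u, u) ≥ α ||u||_{H^1}² for every u ∈ H^1_0.
The interval has length L = 1/2, and Poincaré/coercivity depend only on L. Here a(u, u) = ∫(u')² + (3)·∫u².
Here c = 3 ≥ 1, so a(u,u) = ∫(u')² + c∫u² ≥ ∫(u')² + ∫u² = ||u||_{H^1}², i.e. α = 1 works. No larger α is possible: a(u,u) ≥ α||u||_{H^1}² means (1−α)∫(u')² ≥ (α−c)∫u², and for the modes u_n = sin(nπ(x−x₀)/L) (x₀ the left endpoint) one has ∫u_n²/∫(u_n')² = (L/(nπ))² → 0, so a(u_n,u_n)/||u_n||_{H^1}² → 1. Hence the optimal constant is α = 1.
Therefore α = 1.


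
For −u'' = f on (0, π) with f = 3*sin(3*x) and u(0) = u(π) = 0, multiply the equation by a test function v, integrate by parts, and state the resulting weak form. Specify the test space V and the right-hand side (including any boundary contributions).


V = H^1_0(0, π) (so v(0) = v(π) = 0); weak form: ∫_0^π u'v' dx = ∫_0^π (3*sin(3*x)) v dx for all v ∈ V.

Multiply both sides by a test function v and integrate from 0 to π:
  ∫_0^π −u''(x) v(x) dx = ∫_0^π f(x) v(x) dx.
Integrate the LHS by parts once:
  ∫_0^π −u'' v dx = −[u'(x) v(x)]_0^π + ∫_0^π u'(x) v'(x) dx.
Thus ∫_0^π u'(x) v'(x) dx = ∫_0^π f(x) v(x) dx + [u'(x) v(x)]_0^π.
Choose V so that boundary terms are either known or forced to vanish.
u is Dirichlet: u(0) = u(π) = 0. Let V = H^1_0(0, π); then v(0) = v(π) = 0, and [u' v]_0^π = 0.
Weak formulation: find u (satisfying any essential BC) such that ∫_0^π u'(x) v'(x) dx = ∫_0^π f v dx for all v ∈ V.
Substituting f(x) = 3*sin(3*x), the right-hand side is ∫_0^π (3*sin(3*x)) v dx.


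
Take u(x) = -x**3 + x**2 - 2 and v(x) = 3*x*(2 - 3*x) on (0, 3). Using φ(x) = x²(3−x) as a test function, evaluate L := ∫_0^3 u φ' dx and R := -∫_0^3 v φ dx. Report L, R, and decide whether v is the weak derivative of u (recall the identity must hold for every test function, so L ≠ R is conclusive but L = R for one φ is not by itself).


LHS = 243/5, RHS = 729/5. No, v is not the weak derivative of u.

u(x) = -x**3 + x**2 - 2, classical derivative u'(x) = -3*x**2 + 2*x.
φ(x) = x²(3−x), so φ'(x) = 3*x*(2 - x).
Note φ(0) = φ(3) = 0, so the boundary term u·φ vanishes.
LHS = ∫_0^3 u(x) φ'(x) dx = ∫_0^3 (3*x^5 - 9*x^4 + 6*x^3 + 6*x^2 - 12*x) dx. Term by term:
  ∫_0^3 3*x^5 dx = 729/2;  ∫_0^3 -9*x^4 dx = -2187/5;  ∫_0^3 6*x^3 dx = 243/2;
  ∫_0^3 6*x^2 dx = 54;  ∫_0^3 -12*x dx = -54.
Sum: 729/2 − 2187/5 + 243/2 + 54 − 54 = 243/5.
So LHS = 243/5.
∫_0^3 v(x) φ(x) dx = ∫_0^3 (9*x^5 - 33*x^4 + 18*x^3) dx. Term by term:
  ∫_0^3 9*x^5 dx = 2187/2;  ∫_0^3 -33*x^4 dx = -8019/5;  ∫_0^3 18*x^3 dx = 729/2.
Sum: 2187/2 − 8019/5 + 729/2 = -729/5.
So RHS = -∫_0^3 v(x) φ(x) dx = 729/5.
LHS − RHS = -486/5 ≠ 0, so the identity fails.
(For a valid weak derivative the identity must hold for EVERY test function, in particular this one. The failure shows v is NOT the weak derivative of u.)
Correct weak derivative would be u'(x) = -3*x**2 + 2*x.


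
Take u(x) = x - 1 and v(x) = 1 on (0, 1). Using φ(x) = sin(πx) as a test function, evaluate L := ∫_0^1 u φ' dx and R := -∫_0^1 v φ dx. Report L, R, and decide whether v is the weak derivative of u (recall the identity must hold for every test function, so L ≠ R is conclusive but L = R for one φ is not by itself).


LHS = -2/π, RHS = -2/π. Yes, v = u' weakly.

u(x) = x - 1, classical derivative u'(x) = 1.
φ(x) = sin(πx), so φ'(x) = π*cos(π*x).
Note φ(0) = φ(1) = 0, so the boundary term u·φ vanishes.
LHS = ∫_0^1 u(x) φ'(x) dx = ∫_0^1 (π*x*cos(π*x) - π*cos(π*x)) dx. Term by term:
  ∫_0^1 -π*cos(π*x) dx = 0;  ∫_0^1 π*x*cos(π*x) dx = -2/π.
Sum: 0 − 2/π = -2/π.
So LHS = -2/π.
∫_0^1 v(x) φ(x) dx = ∫_0^1 (sin(π*x)) dx. Term by term:
  ∫_0^1 sin(π*x) dx = 2/π.
So RHS = -∫_0^1 v(x) φ(x) dx = -2/π.
LHS = RHS, so the identity holds for this test φ.
Moreover u is smooth here and v(x) = u'(x) = 1 pointwise, so the identity holds for every test function. Hence v is the weak derivative of u.


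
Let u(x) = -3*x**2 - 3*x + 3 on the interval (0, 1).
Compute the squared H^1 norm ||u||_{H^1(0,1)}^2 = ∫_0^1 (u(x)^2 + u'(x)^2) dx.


||u||_{H^1}^2 = 423/10

The H^1 norm (squared) on an interval (0, L) is
  ||u||_{H^1}^2 = ∫_0^L u(x)^2 dx + ∫_0^L u'(x)^2 dx.
Compute u'(x) = -6*x - 3.
Then u(x)^2 = 9*x**4 + 18*x**3 - 9*x**2 - 18*x + 9 and u'(x)^2 = 36*x**2 + 36*x + 9.
Integrate each monomial from 0 to 1 using ∫_0^1 c·x^n dx = c·1^(n+1)/(n+1):
  ∫_0^1 u(x)^2 dx = ∫_0^1 (9*x^4 + 18*x^3 - 9*x^2 - 18*x + 9) dx. Term by term:
    ∫_0^1 9*x^4 dx = 9/5;  ∫_0^1 18*x^3 dx = 9/2;  ∫_0^1 -9*x^2 dx = -3;
    ∫_0^1 -18*x dx = -9;  ∫_0^1 9 dx = 9.
  Sum: 9/5 + 9/2 − 3 − 9 + 9 = 33/10.
  ∫_0^1 u'(x)^2 dx = ∫_0^1 (36*x^2 + 36*x + 9) dx. Term by term:
    ∫_0^1 36*x^2 dx = 12;  ∫_0^1 36*x dx = 18;  ∫_0^1 9 dx = 9.
  Sum: 12 + 18 + 9 = 39.
Adding: ||u||_{H^1}^2 = 33/10 + 39 = 423/10.
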